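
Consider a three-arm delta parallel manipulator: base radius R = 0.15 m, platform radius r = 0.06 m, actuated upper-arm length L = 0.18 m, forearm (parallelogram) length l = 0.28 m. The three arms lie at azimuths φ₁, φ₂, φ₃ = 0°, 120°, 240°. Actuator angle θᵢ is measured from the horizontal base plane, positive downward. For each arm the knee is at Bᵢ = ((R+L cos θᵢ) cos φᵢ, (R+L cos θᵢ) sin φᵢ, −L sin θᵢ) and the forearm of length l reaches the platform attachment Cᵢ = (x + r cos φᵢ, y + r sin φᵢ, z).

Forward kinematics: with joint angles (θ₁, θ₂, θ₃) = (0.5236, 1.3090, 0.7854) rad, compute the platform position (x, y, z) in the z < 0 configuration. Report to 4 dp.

(0.0817, -0.0804, -0.3021)

φ1=0.0°: virtual centre (0.2459, 0.0000, -0.0900), radius l
O2 = (0.1366·cos120.0°, 0.1366·sin120.0°, -0.1739) = (-0.0683, 0.1183, -0.1739)
arm 3 at φ=240.0°: ρ3 = 0.2173;  O3 = (-0.1086, -0.1882, -0.1273)
subtract pairs → two planes through P
[-0.6284 0.2366 -0.1677]·P = -0.0197;  [-0.7090 -0.3763 -0.0746]·P = -0.0051
Cramer: x(z) = 0.0213-0.1998z;  y(z) = -0.0265+0.1783z
sphere 1 gives Az²+Bz+C=0 with A=1.0717, B=0.2603, C=-0.0192;  B²−4AC=0.1499;  roots -0.3021, 0.0592;  negative root z = -0.3021
x = 0.0817, y = -0.0804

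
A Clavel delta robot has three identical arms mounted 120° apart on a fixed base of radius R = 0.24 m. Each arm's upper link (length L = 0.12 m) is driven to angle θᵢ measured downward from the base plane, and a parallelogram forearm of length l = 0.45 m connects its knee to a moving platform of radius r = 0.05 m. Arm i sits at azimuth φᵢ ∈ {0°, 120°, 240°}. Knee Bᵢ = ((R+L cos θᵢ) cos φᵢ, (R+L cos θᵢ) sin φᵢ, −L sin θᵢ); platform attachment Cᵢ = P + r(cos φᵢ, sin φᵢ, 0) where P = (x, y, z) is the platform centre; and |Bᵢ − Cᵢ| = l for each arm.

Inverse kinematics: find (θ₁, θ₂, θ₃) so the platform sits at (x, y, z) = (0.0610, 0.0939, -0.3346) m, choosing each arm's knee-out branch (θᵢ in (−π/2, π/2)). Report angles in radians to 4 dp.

rotate P by −φ1: (0.0610, 0.0939, -0.3346)
  A cos θ + B sin θ = C:  0.1290·cos θ + -0.3346·sin θ = 0.2112
  θ1 = atan2(B,A) + arccos(C/0.3586) = -0.2617
arm 2 (φ=120.0°): x'=0.0508, y'=-0.0998
  A cos θ + B sin θ = C:  0.1392·cos θ + -0.3346·sin θ = 0.1951
  γ=atan2(-0.3346,0.1392)=-1.1766;  ψ=arccos(0.5383)=1.0024;  θ2=γ+ψ≈-0.1742
arm 3 (φ=240.0°): x'=-0.1118, y'=0.0059
  e−x'=0.3018;  (l²−L²−(e−x')²−y'²−z²)/2L = -0.0624
  γ=atan2(-0.3346,0.3018)=-0.8369;  ψ=arccos(-0.1386)=1.7098;  θ3=γ+ψ≈0.8730

θ₁ = -0.2617, θ₂ = -0.1742, θ₃ = 0.8730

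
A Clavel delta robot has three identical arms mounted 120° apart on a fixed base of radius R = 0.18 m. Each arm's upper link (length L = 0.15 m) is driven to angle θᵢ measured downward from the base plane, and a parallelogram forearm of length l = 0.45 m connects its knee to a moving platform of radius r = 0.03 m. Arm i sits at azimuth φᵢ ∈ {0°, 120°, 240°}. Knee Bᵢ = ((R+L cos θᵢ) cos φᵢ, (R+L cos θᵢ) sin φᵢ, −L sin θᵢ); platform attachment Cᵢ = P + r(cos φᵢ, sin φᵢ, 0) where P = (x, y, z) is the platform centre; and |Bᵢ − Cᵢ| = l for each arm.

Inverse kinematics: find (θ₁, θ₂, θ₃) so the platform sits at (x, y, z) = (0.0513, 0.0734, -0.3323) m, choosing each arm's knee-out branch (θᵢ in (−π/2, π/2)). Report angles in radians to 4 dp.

θ₁ = -0.2623, θ₂ = -0.1746, θ₃ = 0.5237

φ1=0.0° → target in arm frame (0.0513, 0.0734)
  e−x'=0.0987;  (l²−L²−(e−x')²−y'²−z²)/2L = 0.1815
  √(A²+B²)=0.3466;  θ1 = -1.2821+1.0198 ≈ -0.2623
arm 2 (φ=120.0°): x'=0.0379, y'=-0.0811
  A=0.1121, B=-0.3323, C=(l²−L²−A²−y'²−z²)/(2L)=0.1681
  √(A²+B²)=0.3507;  θ2 = -1.2455+1.0709 ≈ -0.1746
rotate P by −φ3: (-0.0892, 0.0077, -0.3323)
  e−x'=0.2392;  (l²−L²−(e−x')²−y'²−z²)/2L = 0.0410
  γ=atan2(-0.3323,0.2392)=-0.9469;  ψ=arccos(0.1001)=1.4706;  θ3=γ+ψ≈0.5237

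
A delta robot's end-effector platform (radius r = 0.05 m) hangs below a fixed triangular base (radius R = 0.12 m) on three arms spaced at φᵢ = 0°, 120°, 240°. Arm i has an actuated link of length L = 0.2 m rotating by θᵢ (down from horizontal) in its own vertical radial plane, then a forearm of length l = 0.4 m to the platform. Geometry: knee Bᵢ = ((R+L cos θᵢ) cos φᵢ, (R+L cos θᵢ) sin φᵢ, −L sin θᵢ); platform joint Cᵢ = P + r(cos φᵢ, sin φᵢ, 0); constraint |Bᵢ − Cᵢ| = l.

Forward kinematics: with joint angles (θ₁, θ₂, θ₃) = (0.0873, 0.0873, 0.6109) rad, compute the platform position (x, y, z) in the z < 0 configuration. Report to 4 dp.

O1 = (0.2692·cos0.0°, 0.2692·sin0.0°, -0.0174) = (0.2692, 0.0000, -0.0174)
O2 = (0.2692·cos120.0°, 0.2692·sin120.0°, -0.0174) = (-0.1346, 0.2332, -0.0174)
O3 = (0.2338·cos240.0°, 0.2338·sin240.0°, -0.1147) = (-0.1169, -0.2025, -0.1147)
eliminate P² terms by subtracting sphere 1 from 2 and 3
linear system: -0.8077x+0.4663y = 0.0000−0.0000z; -0.7723x+-0.4050y = -0.0050−-0.1946z
Cramer: x(z) = 0.0034-0.1320z;  y(z) = 0.0058-0.2287z
sphere 1 gives Az²+Bz+C=0 with A=1.0697, B=0.1024, C=-0.0890;  B²−4AC=0.3912;  roots -0.3402, 0.2445;  negative root z = -0.3402
x = 0.0483, y = 0.0836

(0.0483, 0.0836, -0.3402)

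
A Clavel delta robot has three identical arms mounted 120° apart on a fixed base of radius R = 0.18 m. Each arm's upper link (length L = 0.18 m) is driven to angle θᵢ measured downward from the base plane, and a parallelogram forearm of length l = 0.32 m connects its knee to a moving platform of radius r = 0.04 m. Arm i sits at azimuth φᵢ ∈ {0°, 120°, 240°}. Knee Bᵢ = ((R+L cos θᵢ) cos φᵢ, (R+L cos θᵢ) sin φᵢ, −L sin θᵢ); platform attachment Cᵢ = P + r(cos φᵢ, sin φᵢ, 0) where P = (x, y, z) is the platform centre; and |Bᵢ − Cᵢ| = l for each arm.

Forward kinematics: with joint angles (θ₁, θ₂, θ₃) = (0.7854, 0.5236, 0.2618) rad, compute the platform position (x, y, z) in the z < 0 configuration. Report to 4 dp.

(-0.0415, -0.0212, -0.2087)

S1 = (0.2673·cos0.0°, 0.2673·sin0.0°, -0.1273) = (0.2673, 0.0000, -0.1273)
φ2=120.0°: virtual centre (-0.1479, 0.2562, -0.0900), radius l
S3 = (0.3139·cos240.0°, 0.3139·sin240.0°, -0.0466) = (-0.1569, -0.2718, -0.0466)
subtract pairs → two planes through P
[-0.8304 0.5125 0.0746]·P = 0.0080;  [-0.8484 -0.5436 0.1614]·P = 0.0130
det = 0.8863;  x = -0.0125+0.1391z,  y = -0.0046+0.0798z
quadratic in z: (1.0257)z²+(0.1760)z+(-0.0079)=0, √Δ=0.2520 → z ∈ {-0.2087, 0.0370}; z = -0.2087 (taking z<0)
x = -0.0415, y = -0.0212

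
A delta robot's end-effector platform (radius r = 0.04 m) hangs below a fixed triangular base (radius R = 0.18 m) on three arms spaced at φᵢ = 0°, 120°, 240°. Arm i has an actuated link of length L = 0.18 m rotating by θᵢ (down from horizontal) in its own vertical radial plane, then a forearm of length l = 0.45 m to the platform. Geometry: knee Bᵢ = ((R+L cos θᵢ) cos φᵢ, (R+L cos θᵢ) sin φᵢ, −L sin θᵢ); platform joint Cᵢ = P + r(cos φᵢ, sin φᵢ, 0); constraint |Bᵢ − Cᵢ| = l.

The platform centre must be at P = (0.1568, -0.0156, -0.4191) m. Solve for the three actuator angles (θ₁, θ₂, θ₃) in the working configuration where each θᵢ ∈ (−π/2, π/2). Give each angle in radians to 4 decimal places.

arm 1 (φ=0.0°): x'=0.1568, y'=-0.0156
  A=-0.0168, B=-0.4191, C=(l²−L²−A²−y'²−z²)/(2L)=-0.0169
  θ1 = atan2(B,A) + arccos(C/0.4194) = 0.0001
rotate P by −φ2: (-0.0919, -0.1280, -0.4191)
  A=0.2319, B=-0.4191, C=(l²−L²−A²−y'²−z²)/(2L)=-0.2103
  √(A²+B²)=0.4790;  θ2 = -1.0654+2.0253 ≈ 0.9600
φ3=240.0° → target in arm frame (-0.0649, 0.1436)
  A=0.2049, B=-0.4191, C=(l²−L²−A²−y'²−z²)/(2L)=-0.1893
  √(A²+B²)=0.4665;  θ3 = -1.1161+1.9886 ≈ 0.8725

θ₁ = 0.0001, θ₂ = 0.9600, θ₃ = 0.8725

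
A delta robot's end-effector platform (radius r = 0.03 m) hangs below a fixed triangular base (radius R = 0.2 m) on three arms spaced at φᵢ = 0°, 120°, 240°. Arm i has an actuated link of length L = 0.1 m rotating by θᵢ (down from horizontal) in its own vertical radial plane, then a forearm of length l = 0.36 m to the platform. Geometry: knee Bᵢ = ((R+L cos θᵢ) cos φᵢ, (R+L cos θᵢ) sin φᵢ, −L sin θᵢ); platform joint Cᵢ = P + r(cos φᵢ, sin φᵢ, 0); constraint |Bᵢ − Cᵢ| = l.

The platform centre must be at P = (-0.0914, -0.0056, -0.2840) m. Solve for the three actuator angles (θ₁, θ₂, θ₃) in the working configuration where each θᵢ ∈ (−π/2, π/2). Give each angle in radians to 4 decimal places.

arm 1 (φ=0.0°): x'=-0.0914, y'=-0.0056
  A=0.2614, B=-0.2840, C=(l²−L²−A²−y'²−z²)/(2L)=-0.1471
  √(A²+B²)=0.3860;  θ1 = -0.8268+1.9617 ≈ 1.1349
rotate P by −φ2: (0.0409, 0.0820, -0.2840)
  e−x'=0.1291;  (l²−L²−(e−x')²−y'²−z²)/2L = 0.0777
  θ2 = atan2(B,A) + arccos(C/0.3120) = 0.1750
arm 3 (φ=240.0°): x'=0.0505, y'=-0.0764
  A=0.1195, B=-0.2840, C=(l²−L²−A²−y'²−z²)/(2L)=0.0942
  γ=atan2(-0.2840,0.1195)=-1.1727;  ψ=arccos(0.3058)=1.2600;  θ3=γ+ψ≈0.0873

θ₁ = 1.1349, θ₂ = 0.1750, θ₃ = 0.0873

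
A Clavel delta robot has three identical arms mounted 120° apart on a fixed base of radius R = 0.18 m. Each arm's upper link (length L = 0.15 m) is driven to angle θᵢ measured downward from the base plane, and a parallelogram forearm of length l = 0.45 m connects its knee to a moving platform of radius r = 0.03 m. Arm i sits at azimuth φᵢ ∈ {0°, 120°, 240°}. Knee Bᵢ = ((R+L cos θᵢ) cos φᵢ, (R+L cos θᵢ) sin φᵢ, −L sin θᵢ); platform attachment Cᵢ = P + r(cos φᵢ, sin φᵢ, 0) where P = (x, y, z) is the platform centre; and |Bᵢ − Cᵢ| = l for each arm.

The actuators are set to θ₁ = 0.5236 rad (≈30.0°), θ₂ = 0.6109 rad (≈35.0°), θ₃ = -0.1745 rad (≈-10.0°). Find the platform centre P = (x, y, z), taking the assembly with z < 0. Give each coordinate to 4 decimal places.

S1 = (0.2799·cos0.0°, 0.2799·sin0.0°, -0.0750) = (0.2799, 0.0000, -0.0750)
S2 = (0.2729·cos120.0°, 0.2729·sin120.0°, -0.0860) = (-0.1364, 0.2363, -0.0860)
φ3=240.0°: virtual centre (-0.1489, -0.2578, 0.0260), radius l
subtract pairs → two planes through P
linear system: -0.8327x+0.4726y = -0.0021−-0.0221z; -0.8575x+-0.5157y = 0.0053−0.2021z
Cramer: x(z) = -0.0017+0.1008z;  y(z) = -0.0075+0.2243z
into |P−S₁|² = l²: 1.0605z² + 0.0899z + -0.1175 = 0;  Δ = 0.5065;  z = -0.3779 or 0.2932 → z<0 root = -0.3779
x = -0.0398, y = -0.0923

(-0.0398, -0.0923, -0.3779)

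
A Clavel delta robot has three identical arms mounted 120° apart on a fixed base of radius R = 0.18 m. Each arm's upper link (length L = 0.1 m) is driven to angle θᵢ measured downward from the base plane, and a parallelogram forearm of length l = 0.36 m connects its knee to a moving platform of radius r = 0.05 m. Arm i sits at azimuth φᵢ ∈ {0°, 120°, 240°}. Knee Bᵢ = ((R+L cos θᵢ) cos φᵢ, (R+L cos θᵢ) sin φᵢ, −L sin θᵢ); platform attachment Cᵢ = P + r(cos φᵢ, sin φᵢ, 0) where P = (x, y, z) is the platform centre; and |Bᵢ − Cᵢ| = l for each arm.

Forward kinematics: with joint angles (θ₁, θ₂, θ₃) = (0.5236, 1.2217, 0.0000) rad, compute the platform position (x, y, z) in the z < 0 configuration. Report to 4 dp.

φ1=0.0°: virtual centre (0.2166, 0.0000, -0.0500), radius l
φ2=120.0°: virtual centre (-0.0821, 0.1422, -0.0940), radius l
O3 = (0.2300·cos240.0°, 0.2300·sin240.0°, 0.0000) = (-0.1150, -0.1992, 0.0000)
subtract pairs → two planes through P
[-0.5974 0.2844 -0.0879]·P = -0.0136;  [-0.6632 -0.3984 0.1000]·P = 0.0035
Cramer: x(z) = 0.0104-0.0154z;  y(z) = -0.0261+0.2767z
sphere 1 gives Az²+Bz+C=0 with A=1.0768, B=0.0919, C=-0.0839;  B²−4AC=0.3698;  roots -0.3251, 0.2397;  negative root z = -0.3251
x = 0.0154, y = -0.1160

(0.0154, -0.1160, -0.3251)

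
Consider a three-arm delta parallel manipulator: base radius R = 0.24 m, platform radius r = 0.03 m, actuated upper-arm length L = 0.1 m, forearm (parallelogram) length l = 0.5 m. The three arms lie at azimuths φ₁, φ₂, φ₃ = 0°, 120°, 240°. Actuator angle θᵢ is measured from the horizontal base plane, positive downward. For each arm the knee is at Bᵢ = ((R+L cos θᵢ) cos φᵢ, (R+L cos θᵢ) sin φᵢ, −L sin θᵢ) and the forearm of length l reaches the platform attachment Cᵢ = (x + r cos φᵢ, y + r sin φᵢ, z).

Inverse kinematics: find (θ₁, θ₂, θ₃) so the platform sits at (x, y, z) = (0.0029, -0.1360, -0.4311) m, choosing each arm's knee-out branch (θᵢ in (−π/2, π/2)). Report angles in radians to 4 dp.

rotate P by −φ1: (0.0029, -0.1360, -0.4311)
  A cos θ + B sin θ = C:  0.2071·cos θ + -0.4311·sin θ = -0.0362
  θ1 = atan2(B,A) + arccos(C/0.4783) = 0.5235
arm 2 (φ=120.0°): x'=-0.1192, y'=0.0655
  A=0.3292, B=-0.4311, C=(l²−L²−A²−y'²−z²)/(2L)=-0.2926
  γ=atan2(-0.4311,0.3292)=-0.9186;  ψ=arccos(-0.5395)=2.1406;  θ2=γ+ψ≈1.2220
arm 3 (φ=240.0°): x'=0.1163, y'=0.0705
  e−x'=0.0937;  (l²−L²−(e−x')²−y'²−z²)/2L = 0.2020
  √(A²+B²)=0.4412;  θ3 = -1.3568+1.0951 ≈ -0.2617

θ₁ = 0.5235, θ₂ = 1.2220, θ₃ = -0.2617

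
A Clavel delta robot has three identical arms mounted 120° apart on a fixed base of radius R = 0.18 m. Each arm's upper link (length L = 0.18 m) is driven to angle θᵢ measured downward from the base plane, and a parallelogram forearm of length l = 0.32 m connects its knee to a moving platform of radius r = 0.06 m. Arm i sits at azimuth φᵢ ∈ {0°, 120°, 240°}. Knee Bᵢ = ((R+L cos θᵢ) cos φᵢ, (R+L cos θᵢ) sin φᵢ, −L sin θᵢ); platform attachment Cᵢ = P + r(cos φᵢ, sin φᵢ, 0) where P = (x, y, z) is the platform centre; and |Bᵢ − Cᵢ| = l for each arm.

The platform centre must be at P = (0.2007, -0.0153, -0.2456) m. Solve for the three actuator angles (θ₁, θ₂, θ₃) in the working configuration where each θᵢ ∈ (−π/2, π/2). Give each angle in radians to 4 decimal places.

θ₁ = -0.3490, θ₂ = 1.3966, θ₃ = 1.3093

rotate P by −φ1: (0.2007, -0.0153, -0.2456)
  A=-0.0807, B=-0.2456, C=(l²−L²−A²−y'²−z²)/(2L)=0.0082
  √(A²+B²)=0.2585;  θ1 = -1.8883+1.5393 ≈ -0.3490
rotate P by −φ2: (-0.1136, -0.1662, -0.2456)
  A=0.2336, B=-0.2456, C=(l²−L²−A²−y'²−z²)/(2L)=-0.2014
  √(A²+B²)=0.3390;  θ2 = -0.8104+2.2070 ≈ 1.3966
rotate P by −φ3: (-0.0871, 0.1815, -0.2456)
  e−x'=0.2071;  (l²−L²−(e−x')²−y'²−z²)/2L = -0.1837
  γ=atan2(-0.2456,0.2071)=-0.8702;  ψ=arccos(-0.5719)=2.1796;  θ3=γ+ψ≈1.3093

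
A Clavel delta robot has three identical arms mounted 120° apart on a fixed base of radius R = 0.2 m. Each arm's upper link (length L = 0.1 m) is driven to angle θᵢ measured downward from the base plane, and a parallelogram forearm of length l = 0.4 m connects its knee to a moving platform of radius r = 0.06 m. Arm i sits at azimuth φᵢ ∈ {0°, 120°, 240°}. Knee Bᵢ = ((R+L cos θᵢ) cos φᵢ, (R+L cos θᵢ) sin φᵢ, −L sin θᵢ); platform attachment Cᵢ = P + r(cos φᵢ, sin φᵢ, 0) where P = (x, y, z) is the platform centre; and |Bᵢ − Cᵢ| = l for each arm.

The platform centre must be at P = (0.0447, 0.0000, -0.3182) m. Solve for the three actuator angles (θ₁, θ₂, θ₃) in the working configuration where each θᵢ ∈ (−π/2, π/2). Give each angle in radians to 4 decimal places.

θ₁ = -0.3489, θ₂ = 0.1750, θ₃ = 0.1750

arm 1 (φ=0.0°): x'=0.0447, y'=0.0000
  A cos θ + B sin θ = C:  0.0953·cos θ + -0.3182·sin θ = 0.1983
  θ1 = atan2(B,A) + arccos(C/0.3322) = -0.3489
φ2=120.0° → target in arm frame (-0.0223, -0.0387)
  A=0.1623, B=-0.3182, C=(l²−L²−A²−y'²−z²)/(2L)=0.1045
  γ=atan2(-0.3182,0.1623)=-1.0990;  ψ=arccos(0.2924)=1.2740;  θ2=γ+ψ≈0.1750
rotate P by −φ3: (-0.0224, 0.0387, -0.3182)
  e−x'=0.1624;  (l²−L²−(e−x')²−y'²−z²)/2L = 0.1045
  γ=atan2(-0.3182,0.1624)=-1.0990;  ψ=arccos(0.2924)=1.2740;  θ3=γ+ψ≈0.1750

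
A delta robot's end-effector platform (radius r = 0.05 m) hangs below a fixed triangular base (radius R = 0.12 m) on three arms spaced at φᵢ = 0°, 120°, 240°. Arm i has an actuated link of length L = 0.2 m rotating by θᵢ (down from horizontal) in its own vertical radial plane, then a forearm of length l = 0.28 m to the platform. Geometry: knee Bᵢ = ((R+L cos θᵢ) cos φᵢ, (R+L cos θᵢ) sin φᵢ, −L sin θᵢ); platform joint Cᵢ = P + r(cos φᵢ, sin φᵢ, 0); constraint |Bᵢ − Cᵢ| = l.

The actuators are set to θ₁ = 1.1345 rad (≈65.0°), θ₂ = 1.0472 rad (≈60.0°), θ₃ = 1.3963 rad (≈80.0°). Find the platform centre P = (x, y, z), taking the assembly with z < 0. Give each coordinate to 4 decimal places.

(0.0206, 0.0639, -0.4187)

S1 = (0.1545·cos0.0°, 0.1545·sin0.0°, -0.1813) = (0.1545, 0.0000, -0.1813)
S2 = (0.1700·cos120.0°, 0.1700·sin120.0°, -0.1732) = (-0.0850, 0.1472, -0.1732)
S3 = (0.1047·cos240.0°, 0.1047·sin240.0°, -0.1970) = (-0.0524, -0.0907, -0.1970)
subtract pairs → two planes through P
[-0.4790 0.2944 0.0161]·P = 0.0022;  [-0.4138 -0.1814 -0.0314]·P = -0.0070
det = 0.2087;  x = 0.0080+-0.0303z,  y = 0.0203+-0.1040z
quadratic in z: (1.0117)z²+(0.3672)z+(-0.0236)=0, √Δ=0.4801 → z ∈ {-0.4187, 0.0558}; z = -0.4187 (taking z<0)
x = 0.0206, y = 0.0639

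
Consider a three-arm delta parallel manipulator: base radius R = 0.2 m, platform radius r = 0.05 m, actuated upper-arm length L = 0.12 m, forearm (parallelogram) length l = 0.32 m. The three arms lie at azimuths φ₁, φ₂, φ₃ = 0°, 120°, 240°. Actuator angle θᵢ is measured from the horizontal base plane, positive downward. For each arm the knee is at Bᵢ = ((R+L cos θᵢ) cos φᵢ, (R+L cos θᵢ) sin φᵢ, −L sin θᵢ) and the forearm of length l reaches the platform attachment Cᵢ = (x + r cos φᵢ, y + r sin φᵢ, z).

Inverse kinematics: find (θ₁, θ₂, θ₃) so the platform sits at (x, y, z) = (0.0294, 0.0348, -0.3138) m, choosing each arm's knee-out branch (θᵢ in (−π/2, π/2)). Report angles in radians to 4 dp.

θ₁ = 0.6980, θ₂ = 0.7854, θ₃ = 1.1345

arm 1 (φ=0.0°): x'=0.0294, y'=0.0348
  A=0.1206, B=-0.3138, C=(l²−L²−A²−y'²−z²)/(2L)=-0.1093
  √(A²+B²)=0.3362;  θ1 = -1.2039+1.9019 ≈ 0.6980
arm 2 (φ=120.0°): x'=0.0154, y'=-0.0429
  A cos θ + B sin θ = C:  0.1346·cos θ + -0.3138·sin θ = -0.1267
  γ=atan2(-0.3138,0.1346)=-1.1657;  ψ=arccos(-0.3712)=1.9511;  θ2=γ+ψ≈0.7854
rotate P by −φ3: (-0.0448, 0.0081, -0.3138)
  A cos θ + B sin θ = C:  0.1948·cos θ + -0.3138·sin θ = -0.2021
  γ=atan2(-0.3138,0.1948)=-1.0152;  ψ=arccos(-0.5471)=2.1497;  θ3=γ+ψ≈1.1345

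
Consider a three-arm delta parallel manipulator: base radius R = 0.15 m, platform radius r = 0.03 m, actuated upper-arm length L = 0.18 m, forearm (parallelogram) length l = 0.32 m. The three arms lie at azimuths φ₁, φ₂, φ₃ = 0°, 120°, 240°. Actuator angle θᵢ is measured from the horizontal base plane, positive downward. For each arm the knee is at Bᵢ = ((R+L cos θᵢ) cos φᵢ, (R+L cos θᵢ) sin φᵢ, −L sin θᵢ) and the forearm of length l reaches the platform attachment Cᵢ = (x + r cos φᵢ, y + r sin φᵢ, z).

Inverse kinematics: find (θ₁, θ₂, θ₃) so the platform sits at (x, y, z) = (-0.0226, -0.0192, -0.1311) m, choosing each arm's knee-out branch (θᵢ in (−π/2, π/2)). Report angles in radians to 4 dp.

θ₁ = 0.3489, θ₂ = 0.1742, θ₃ = -0.2619

φ1=0.0° → target in arm frame (-0.0226, -0.0192)
  A cos θ + B sin θ = C:  0.1426·cos θ + -0.1311·sin θ = 0.0892
  θ1 = atan2(B,A) + arccos(C/0.1937) = 0.3489
arm 2 (φ=120.0°): x'=-0.0053, y'=0.0292
  A cos θ + B sin θ = C:  0.1253·cos θ + -0.1311·sin θ = 0.1007
  γ=atan2(-0.1311,0.1253)=-0.8079;  ψ=arccos(0.5553)=0.9821;  θ2=γ+ψ≈0.1742
rotate P by −φ3: (0.0279, -0.0100, -0.1311)
  e−x'=0.0921;  (l²−L²−(e−x')²−y'²−z²)/2L = 0.1229
  θ3 = atan2(B,A) + arccos(C/0.1602) = -0.2619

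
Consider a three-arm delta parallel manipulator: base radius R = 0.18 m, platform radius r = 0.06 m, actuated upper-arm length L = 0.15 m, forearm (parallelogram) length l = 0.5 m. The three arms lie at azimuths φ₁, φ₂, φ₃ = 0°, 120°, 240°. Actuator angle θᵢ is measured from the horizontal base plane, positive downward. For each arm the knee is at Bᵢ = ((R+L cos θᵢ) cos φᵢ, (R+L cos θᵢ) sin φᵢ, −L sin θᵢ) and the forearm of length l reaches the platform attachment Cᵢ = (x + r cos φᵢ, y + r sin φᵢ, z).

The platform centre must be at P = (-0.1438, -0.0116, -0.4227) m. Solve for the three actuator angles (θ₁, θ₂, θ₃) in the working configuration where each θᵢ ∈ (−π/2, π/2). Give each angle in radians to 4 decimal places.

θ₁ = 0.6982, θ₂ = -0.0875, θ₃ = -0.1747

arm 1 (φ=0.0°): x'=-0.1438, y'=-0.0116
  A cos θ + B sin θ = C:  0.2638·cos θ + -0.4227·sin θ = -0.0697
  θ1 = atan2(B,A) + arccos(C/0.4983) = 0.6982
arm 2 (φ=120.0°): x'=0.0619, y'=0.1303
  A=0.0581, B=-0.4227, C=(l²−L²−A²−y'²−z²)/(2L)=0.0949
  γ=atan2(-0.4227,0.0581)=-1.4341;  ψ=arccos(0.2223)=1.3466;  θ2=γ+ψ≈-0.0875
rotate P by −φ3: (0.0819, -0.1187, -0.4227)
  A cos θ + B sin θ = C:  0.0381·cos θ + -0.4227·sin θ = 0.1109
  √(A²+B²)=0.4244;  θ3 = -1.4810+1.3064 ≈ -0.1747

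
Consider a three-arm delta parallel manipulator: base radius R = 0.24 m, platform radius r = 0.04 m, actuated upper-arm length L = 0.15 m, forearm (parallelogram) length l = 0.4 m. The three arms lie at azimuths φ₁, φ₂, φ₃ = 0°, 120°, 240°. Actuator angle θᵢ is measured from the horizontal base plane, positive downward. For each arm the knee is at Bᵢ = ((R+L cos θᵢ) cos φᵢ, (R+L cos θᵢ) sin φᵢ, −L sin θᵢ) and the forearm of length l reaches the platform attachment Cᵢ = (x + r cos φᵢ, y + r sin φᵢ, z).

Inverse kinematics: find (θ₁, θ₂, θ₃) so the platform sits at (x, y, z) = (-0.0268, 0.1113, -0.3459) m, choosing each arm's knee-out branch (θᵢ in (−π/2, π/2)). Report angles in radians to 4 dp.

φ1=0.0° → target in arm frame (-0.0268, 0.1113)
  A=0.2268, B=-0.3459, C=(l²−L²−A²−y'²−z²)/(2L)=-0.1532
  γ=atan2(-0.3459,0.2268)=-0.9904;  ψ=arccos(-0.3705)=1.9503;  θ1=γ+ψ≈0.9599
rotate P by −φ2: (0.1098, -0.0324, -0.3459)
  e−x'=0.0902;  (l²−L²−(e−x')²−y'²−z²)/2L = 0.0289
  θ2 = atan2(B,A) + arccos(C/0.3575) = 0.1743
φ3=240.0° → target in arm frame (-0.0830, -0.0789)
  A cos θ + B sin θ = C:  0.2830·cos θ + -0.3459·sin θ = -0.2282
  θ3 = atan2(B,A) + arccos(C/0.4469) = 1.2215

θ₁ = 0.9599, θ₂ = 0.1743, θ₃ = 1.2215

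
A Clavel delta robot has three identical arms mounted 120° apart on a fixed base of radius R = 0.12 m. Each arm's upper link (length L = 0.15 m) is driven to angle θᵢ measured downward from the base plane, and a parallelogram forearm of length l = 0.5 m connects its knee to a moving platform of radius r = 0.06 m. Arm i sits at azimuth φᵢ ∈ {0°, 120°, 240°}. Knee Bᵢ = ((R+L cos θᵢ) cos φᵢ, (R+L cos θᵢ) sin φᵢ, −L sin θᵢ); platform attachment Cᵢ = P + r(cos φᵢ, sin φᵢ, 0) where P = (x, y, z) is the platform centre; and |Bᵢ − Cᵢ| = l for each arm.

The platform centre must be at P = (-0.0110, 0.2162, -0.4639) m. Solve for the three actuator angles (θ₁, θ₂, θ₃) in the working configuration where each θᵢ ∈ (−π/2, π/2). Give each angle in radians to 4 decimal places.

φ1=0.0° → target in arm frame (-0.0110, 0.2162)
  A=0.0710, B=-0.4639, C=(l²−L²−A²−y'²−z²)/(2L)=-0.1316
  √(A²+B²)=0.4693;  θ1 = -1.4189+1.8551 ≈ 0.4361
φ2=120.0° → target in arm frame (0.1927, -0.0986)
  A=-0.1327, B=-0.4639, C=(l²−L²−A²−y'²−z²)/(2L)=-0.0501
  γ=atan2(-0.4639,-0.1327)=-1.8495;  ψ=arccos(-0.1039)=1.6749;  θ2=γ+ψ≈-0.1746
φ3=240.0° → target in arm frame (-0.1817, -0.1176)
  e−x'=0.2417;  (l²−L²−(e−x')²−y'²−z²)/2L = -0.1999
  √(A²+B²)=0.5231;  θ3 = -1.0904+1.9629 ≈ 0.8725

θ₁ = 0.4361, θ₂ = -0.1746, θ₃ = 0.8725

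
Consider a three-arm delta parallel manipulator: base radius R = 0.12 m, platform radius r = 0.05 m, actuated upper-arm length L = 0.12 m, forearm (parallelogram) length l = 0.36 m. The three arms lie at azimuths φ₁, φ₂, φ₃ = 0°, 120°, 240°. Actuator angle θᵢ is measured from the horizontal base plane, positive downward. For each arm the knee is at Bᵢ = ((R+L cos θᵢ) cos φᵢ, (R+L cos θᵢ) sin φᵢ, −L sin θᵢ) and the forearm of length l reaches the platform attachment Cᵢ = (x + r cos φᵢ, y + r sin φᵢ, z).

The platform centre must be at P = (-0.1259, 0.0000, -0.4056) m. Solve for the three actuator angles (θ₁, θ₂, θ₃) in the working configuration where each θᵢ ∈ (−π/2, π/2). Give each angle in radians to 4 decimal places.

rotate P by −φ1: (-0.1259, 0.0000, -0.4056)
  A=0.1959, B=-0.4056, C=(l²−L²−A²−y'²−z²)/(2L)=-0.3654
  γ=atan2(-0.4056,0.1959)=-1.1209;  ψ=arccos(-0.8112)=2.5169;  θ1=γ+ψ≈1.3961
φ2=120.0° → target in arm frame (0.0629, 0.1090)
  A=0.0071, B=-0.4056, C=(l²−L²−A²−y'²−z²)/(2L)=-0.2552
  γ=atan2(-0.4056,0.0071)=-1.5534;  ψ=arccos(-0.6291)=2.2512;  θ2=γ+ψ≈0.6978
φ3=240.0° → target in arm frame (0.0630, -0.1090)
  A=0.0070, B=-0.4056, C=(l²−L²−A²−y'²−z²)/(2L)=-0.2552
  θ3 = atan2(B,A) + arccos(C/0.4057) = 0.6978

θ₁ = 1.3961, θ₂ = 0.6978, θ₃ = 0.6978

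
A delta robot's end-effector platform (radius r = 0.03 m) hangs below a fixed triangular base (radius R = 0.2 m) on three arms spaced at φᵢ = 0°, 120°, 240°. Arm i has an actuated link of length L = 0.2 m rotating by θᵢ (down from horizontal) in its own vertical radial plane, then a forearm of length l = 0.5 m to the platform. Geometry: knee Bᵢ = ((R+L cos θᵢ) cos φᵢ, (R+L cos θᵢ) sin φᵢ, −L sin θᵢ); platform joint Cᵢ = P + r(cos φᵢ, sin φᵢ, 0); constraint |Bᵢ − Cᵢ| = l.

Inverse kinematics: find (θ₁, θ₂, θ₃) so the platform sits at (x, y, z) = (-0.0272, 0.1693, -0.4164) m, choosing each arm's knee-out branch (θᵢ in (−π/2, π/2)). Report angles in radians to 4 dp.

θ₁ = 0.6110, θ₂ = -0.1746, θ₃ = 0.9599

φ1=0.0° → target in arm frame (-0.0272, 0.1693)
  A=0.1972, B=-0.4164, C=(l²−L²−A²−y'²−z²)/(2L)=-0.0773
  θ1 = atan2(B,A) + arccos(C/0.4607) = 0.6110
φ2=120.0° → target in arm frame (0.1602, -0.0611)
  e−x'=0.0098;  (l²−L²−(e−x')²−y'²−z²)/2L = 0.0820
  γ=atan2(-0.4164,0.0098)=-1.5473;  ψ=arccos(0.1968)=1.3727;  θ2=γ+ψ≈-0.1746
rotate P by −φ3: (-0.1330, -0.1082, -0.4164)
  A=0.3030, B=-0.4164, C=(l²−L²−A²−y'²−z²)/(2L)=-0.1673
  γ=atan2(-0.4164,0.3030)=-0.9417;  ψ=arccos(-0.3249)=1.9017;  θ3=γ+ψ≈0.9599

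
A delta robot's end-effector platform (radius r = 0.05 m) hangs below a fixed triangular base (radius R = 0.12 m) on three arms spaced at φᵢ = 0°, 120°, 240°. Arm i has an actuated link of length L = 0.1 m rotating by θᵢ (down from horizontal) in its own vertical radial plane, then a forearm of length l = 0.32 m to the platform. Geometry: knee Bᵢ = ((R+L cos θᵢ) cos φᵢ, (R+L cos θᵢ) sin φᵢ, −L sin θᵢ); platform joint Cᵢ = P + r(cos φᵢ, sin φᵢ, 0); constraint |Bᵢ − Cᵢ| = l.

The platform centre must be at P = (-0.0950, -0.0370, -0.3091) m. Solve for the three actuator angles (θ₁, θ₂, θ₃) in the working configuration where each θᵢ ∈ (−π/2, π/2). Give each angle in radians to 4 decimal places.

rotate P by −φ1: (-0.0950, -0.0370, -0.3091)
  A=0.1650, B=-0.3091, C=(l²−L²−A²−y'²−z²)/(2L)=-0.1587
  γ=atan2(-0.3091,0.1650)=-1.0805;  ψ=arccos(-0.4529)=2.0408;  θ1=γ+ψ≈0.9603
arm 2 (φ=120.0°): x'=0.0155, y'=0.1008
  A=0.0545, B=-0.3091, C=(l²−L²−A²−y'²−z²)/(2L)=-0.0814
  θ2 = atan2(B,A) + arccos(C/0.3139) = 0.4369
φ3=240.0° → target in arm frame (0.0795, -0.0638)
  A=-0.0095, B=-0.3091, C=(l²−L²−A²−y'²−z²)/(2L)=-0.0365
  γ=atan2(-0.3091,-0.0095)=-1.6017;  ψ=arccos(-0.1180)=1.6891;  θ3=γ+ψ≈0.0875

θ₁ = 0.9603, θ₂ = 0.4369, θ₃ = 0.0875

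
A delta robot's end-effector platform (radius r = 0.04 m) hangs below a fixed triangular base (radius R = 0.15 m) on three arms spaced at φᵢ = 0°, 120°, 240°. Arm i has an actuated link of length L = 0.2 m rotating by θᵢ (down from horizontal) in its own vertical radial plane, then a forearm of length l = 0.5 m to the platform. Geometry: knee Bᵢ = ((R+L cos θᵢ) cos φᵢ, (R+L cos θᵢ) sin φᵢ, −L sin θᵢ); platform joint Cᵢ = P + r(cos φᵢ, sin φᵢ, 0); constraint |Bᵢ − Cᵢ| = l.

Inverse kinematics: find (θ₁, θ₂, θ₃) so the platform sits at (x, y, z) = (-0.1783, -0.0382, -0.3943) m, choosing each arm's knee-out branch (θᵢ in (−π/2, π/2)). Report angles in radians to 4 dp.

φ1=0.0° → target in arm frame (-0.1783, -0.0382)
  A cos θ + B sin θ = C:  0.2883·cos θ + -0.3943·sin θ = -0.0751
  θ1 = atan2(B,A) + arccos(C/0.4885) = 0.7857
arm 2 (φ=120.0°): x'=0.0561, y'=0.1735
  A=0.0539, B=-0.3943, C=(l²−L²−A²−y'²−z²)/(2L)=0.0538
  √(A²+B²)=0.3980;  θ2 = -1.4349+1.4352 ≈ 0.0004
φ3=240.0° → target in arm frame (0.1222, -0.1353)
  e−x'=-0.0122;  (l²−L²−(e−x')²−y'²−z²)/2L = 0.0902
  θ3 = atan2(B,A) + arccos(C/0.3945) = -0.2616

θ₁ = 0.7857, θ₂ = 0.0004, θ₃ = -0.2616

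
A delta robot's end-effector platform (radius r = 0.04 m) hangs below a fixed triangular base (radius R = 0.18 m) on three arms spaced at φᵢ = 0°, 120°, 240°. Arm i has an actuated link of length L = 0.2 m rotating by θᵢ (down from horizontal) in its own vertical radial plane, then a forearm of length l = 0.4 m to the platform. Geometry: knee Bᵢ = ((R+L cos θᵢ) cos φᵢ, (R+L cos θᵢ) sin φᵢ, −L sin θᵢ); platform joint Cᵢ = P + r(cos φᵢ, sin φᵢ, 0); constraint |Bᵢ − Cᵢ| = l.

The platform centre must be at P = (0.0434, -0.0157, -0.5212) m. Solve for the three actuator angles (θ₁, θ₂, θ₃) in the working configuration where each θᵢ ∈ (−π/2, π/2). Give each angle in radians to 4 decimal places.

θ₁ = 1.0472, θ₂ = 1.3093, θ₃ = 1.2218

φ1=0.0° → target in arm frame (0.0434, -0.0157)
  A=0.0966, B=-0.5212, C=(l²−L²−A²−y'²−z²)/(2L)=-0.4031
  √(A²+B²)=0.5301;  θ1 = -1.3875+2.4347 ≈ 1.0472
φ2=120.0° → target in arm frame (-0.0353, -0.0297)
  A cos θ + B sin θ = C:  0.1753·cos θ + -0.5212·sin θ = -0.4582
  θ2 = atan2(B,A) + arccos(C/0.5499) = 1.3093
φ3=240.0° → target in arm frame (-0.0081, 0.0454)
  A=0.1481, B=-0.5212, C=(l²−L²−A²−y'²−z²)/(2L)=-0.4391
  γ=atan2(-0.5212,0.1481)=-1.2939;  ψ=arccos(-0.8104)=2.5157;  θ3=γ+ψ≈1.2218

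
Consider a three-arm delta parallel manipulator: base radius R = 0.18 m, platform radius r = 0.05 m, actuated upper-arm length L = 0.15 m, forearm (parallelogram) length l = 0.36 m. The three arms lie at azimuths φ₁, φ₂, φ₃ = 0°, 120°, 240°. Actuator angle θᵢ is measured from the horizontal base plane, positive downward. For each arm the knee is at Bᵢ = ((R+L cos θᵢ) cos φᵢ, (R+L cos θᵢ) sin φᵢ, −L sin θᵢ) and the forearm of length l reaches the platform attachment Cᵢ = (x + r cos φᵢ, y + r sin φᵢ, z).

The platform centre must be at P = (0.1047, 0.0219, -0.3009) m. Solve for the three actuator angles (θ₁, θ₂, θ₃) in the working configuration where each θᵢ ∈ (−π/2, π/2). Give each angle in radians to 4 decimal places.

θ₁ = -0.0874, θ₂ = 0.6980, θ₃ = 0.8726

arm 1 (φ=0.0°): x'=0.1047, y'=0.0219
  A=0.0253, B=-0.3009, C=(l²−L²−A²−y'²−z²)/(2L)=0.0515
  √(A²+B²)=0.3020;  θ1 = -1.4869+1.3995 ≈ -0.0874
arm 2 (φ=120.0°): x'=-0.0334, y'=-0.1016
  A=0.1634, B=-0.3009, C=(l²−L²−A²−y'²−z²)/(2L)=-0.0682
  γ=atan2(-0.3009,0.1634)=-1.0734;  ψ=arccos(-0.1992)=1.7713;  θ2=γ+ψ≈0.6980
arm 3 (φ=240.0°): x'=-0.0713, y'=0.0797
  A cos θ + B sin θ = C:  0.2013·cos θ + -0.3009·sin θ = -0.1011
  √(A²+B²)=0.3620;  θ3 = -0.9811+1.8538 ≈ 0.8726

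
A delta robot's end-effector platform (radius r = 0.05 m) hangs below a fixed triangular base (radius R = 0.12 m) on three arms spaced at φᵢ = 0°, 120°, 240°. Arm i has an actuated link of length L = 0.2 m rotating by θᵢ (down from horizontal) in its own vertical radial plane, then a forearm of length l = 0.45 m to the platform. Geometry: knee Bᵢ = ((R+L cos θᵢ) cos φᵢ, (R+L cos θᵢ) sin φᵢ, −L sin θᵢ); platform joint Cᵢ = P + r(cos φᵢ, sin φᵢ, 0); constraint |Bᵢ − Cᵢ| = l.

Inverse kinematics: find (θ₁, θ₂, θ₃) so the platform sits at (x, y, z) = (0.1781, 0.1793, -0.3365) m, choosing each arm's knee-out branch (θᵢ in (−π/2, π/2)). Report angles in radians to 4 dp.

θ₁ = -0.3493, θ₂ = 0.0873, θ₃ = 1.0472

rotate P by −φ1: (0.1781, 0.1793, -0.3365)
  A=-0.1081, B=-0.3365, C=(l²−L²−A²−y'²−z²)/(2L)=0.0136
  θ1 = atan2(B,A) + arccos(C/0.3534) = -0.3493
rotate P by −φ2: (0.0662, -0.2439, -0.3365)
  A cos θ + B sin θ = C:  0.0038·cos θ + -0.3365·sin θ = -0.0256
  θ2 = atan2(B,A) + arccos(C/0.3365) = 0.0873
arm 3 (φ=240.0°): x'=-0.2443, y'=0.0646
  A=0.3143, B=-0.3365, C=(l²−L²−A²−y'²−z²)/(2L)=-0.1343
  γ=atan2(-0.3365,0.3143)=-0.8195;  ψ=arccos(-0.2916)=1.8667;  θ3=γ+ψ≈1.0472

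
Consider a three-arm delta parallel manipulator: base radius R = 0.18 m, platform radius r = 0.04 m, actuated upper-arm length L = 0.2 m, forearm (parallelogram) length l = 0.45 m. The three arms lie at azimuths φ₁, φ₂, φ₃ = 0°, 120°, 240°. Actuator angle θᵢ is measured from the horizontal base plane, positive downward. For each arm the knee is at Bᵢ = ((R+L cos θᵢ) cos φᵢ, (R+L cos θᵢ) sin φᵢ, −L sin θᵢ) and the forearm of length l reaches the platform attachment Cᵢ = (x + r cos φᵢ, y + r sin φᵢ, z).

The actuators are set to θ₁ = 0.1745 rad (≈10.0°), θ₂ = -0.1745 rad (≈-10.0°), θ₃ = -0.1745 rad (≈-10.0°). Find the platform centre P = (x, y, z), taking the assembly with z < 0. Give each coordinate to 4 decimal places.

(-0.0388, 0.0000, -0.2823)

S1 = (0.3370·cos0.0°, 0.3370·sin0.0°, -0.0347) = (0.3370, 0.0000, -0.0347)
φ2=120.0°: virtual centre (-0.1685, 0.2918, 0.0347), radius l
φ3=240.0°: virtual centre (-0.1685, -0.2918, 0.0347), radius l
eliminate P² terms by subtracting sphere 1 from 2 and 3
linear system: -1.0109x+0.5836y = 0.0000−0.1389z; -1.0109x+-0.5836y = 0.0000−0.1389z
Cramer: x(z) = 0.0000+0.1374z;  y(z) = 0.0000-0.0000z
sphere 1 gives Az²+Bz+C=0 with A=1.0189, B=-0.0231, C=-0.0878;  B²−4AC=0.3582;  roots -0.2823, 0.3050;  negative root z = -0.2823
x = -0.0388, y = 0.0000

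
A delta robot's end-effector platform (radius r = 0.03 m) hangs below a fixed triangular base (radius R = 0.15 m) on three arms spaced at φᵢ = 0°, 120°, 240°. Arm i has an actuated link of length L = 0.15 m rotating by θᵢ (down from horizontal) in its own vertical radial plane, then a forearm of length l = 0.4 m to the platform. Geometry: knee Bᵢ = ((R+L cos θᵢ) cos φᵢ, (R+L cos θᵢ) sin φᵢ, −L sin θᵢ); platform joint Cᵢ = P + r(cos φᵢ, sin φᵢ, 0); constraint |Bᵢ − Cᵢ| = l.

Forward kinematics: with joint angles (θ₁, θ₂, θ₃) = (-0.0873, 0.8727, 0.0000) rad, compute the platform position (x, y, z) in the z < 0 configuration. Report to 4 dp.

arm 1 at φ=0.0°: e+L cos θ1 = 0.2694;  O1 = (0.2694, 0.0000, 0.0131)
φ2=120.0°: virtual centre (-0.1082, 0.1874, -0.1149), radius l
arm 3 at φ=240.0°: e+L cos θ3 = 0.2700;  O3 = (-0.1350, -0.2338, 0.0000)
subtract pairs → two planes through P
plane₁₂: -0.7553x+0.3748y+-0.2560z = -0.0127
det = 0.6564;  x = 0.0090+-0.1973z,  y = -0.0158+0.2853z
sphere 1 gives Az²+Bz+C=0 with A=1.1203, B=0.0676, C=-0.0917;  B²−4AC=0.4157;  roots -0.3179, 0.2576;  negative root z = -0.3179
x = 0.0717, y = -0.1065

(0.0717, -0.1065, -0.3179)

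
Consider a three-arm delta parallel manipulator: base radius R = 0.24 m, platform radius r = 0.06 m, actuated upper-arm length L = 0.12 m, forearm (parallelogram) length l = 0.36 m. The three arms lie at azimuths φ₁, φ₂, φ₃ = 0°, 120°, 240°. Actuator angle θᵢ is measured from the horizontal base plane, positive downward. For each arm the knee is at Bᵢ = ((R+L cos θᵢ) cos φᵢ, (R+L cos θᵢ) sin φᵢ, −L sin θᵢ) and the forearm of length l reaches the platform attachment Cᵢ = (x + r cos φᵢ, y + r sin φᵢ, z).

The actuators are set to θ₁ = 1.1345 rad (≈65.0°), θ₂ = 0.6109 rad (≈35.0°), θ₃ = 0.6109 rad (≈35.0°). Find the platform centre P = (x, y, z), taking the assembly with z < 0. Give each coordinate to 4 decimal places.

arm 1 at φ=0.0°: (R−r)+L cos θ1 = 0.2307;  centre 1 = (0.2307, 0.0000, -0.1088)
φ2=120.0°: virtual centre (-0.1391, 0.2410, -0.0688), radius l
centre 3 = (0.2783·cos240.0°, 0.2783·sin240.0°, -0.0688) = (-0.1391, -0.2410, -0.0688)
eliminate P² terms by subtracting sphere 1 from 2 and 3
plane₁₂: -0.7397x+0.4820y+0.0799z = 0.0171
Cramer: x(z) = -0.0232+0.1079z;  y(z) = 0.0000-0.0000z
sphere 1 gives Az²+Bz+C=0 with A=1.0117, B=0.1627, C=-0.0533;  B²−4AC=0.2422;  roots -0.3237, 0.1628;  negative root z = -0.3237
x = -0.0581, y = 0.0000

(-0.0581, 0.0000, -0.3237)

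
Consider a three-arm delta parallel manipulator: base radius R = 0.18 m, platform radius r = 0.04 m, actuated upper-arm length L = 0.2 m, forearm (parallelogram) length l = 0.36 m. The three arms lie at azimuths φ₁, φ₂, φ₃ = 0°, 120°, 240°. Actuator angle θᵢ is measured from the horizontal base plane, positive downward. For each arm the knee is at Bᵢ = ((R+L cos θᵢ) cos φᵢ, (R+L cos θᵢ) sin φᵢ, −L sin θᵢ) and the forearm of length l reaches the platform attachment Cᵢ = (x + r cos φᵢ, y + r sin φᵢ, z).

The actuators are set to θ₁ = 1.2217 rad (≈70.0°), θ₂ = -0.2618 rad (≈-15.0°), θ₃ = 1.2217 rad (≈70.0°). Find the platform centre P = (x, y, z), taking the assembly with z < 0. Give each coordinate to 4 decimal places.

centre 1 = (0.2084·cos0.0°, 0.2084·sin0.0°, -0.1879) = (0.2084, 0.0000, -0.1879)
φ2=120.0°: virtual centre (-0.1666, 0.2885, 0.0518), radius l
arm 3 at φ=240.0°: (R−r)+L cos θ3 = 0.2084;  centre 3 = (-0.1042, -0.1805, -0.1879)
subtract pairs → two planes through P
linear system: -0.7500x+0.5771y = 0.0349−0.4794z; -0.6252x+-0.3610y = 0.0000−0.0000z
det = 0.6315;  x = -0.0200+0.2740z,  y = 0.0346+-0.4746z
quadratic in z: (1.3003)z²+(0.2179)z+(-0.0409)=0, √Δ=0.5102 → z ∈ {-0.2800, 0.1124}; z = -0.2800 (taking z<0)
x = -0.0967, y = 0.1675

(-0.0967, 0.1675, -0.2800)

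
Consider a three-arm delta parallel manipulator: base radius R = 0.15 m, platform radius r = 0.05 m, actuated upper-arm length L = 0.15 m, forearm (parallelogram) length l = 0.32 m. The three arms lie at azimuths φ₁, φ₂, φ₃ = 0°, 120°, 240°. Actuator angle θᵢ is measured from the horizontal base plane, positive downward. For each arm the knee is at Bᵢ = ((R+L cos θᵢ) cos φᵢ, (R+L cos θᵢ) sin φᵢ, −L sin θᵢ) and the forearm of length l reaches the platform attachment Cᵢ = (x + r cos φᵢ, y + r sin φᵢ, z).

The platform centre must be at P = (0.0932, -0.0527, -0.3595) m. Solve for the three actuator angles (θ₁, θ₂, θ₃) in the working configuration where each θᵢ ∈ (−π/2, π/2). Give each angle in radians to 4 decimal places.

φ1=0.0° → target in arm frame (0.0932, -0.0527)
  A=0.0068, B=-0.3595, C=(l²−L²−A²−y'²−z²)/(2L)=-0.1739
  γ=atan2(-0.3595,0.0068)=-1.5519;  ψ=arccos(-0.4836)=2.0755;  θ1=γ+ψ≈0.5237
arm 2 (φ=120.0°): x'=-0.0922, y'=-0.0544
  A cos θ + B sin θ = C:  0.1922·cos θ + -0.3595·sin θ = -0.2975
  θ2 = atan2(B,A) + arccos(C/0.4077) = 1.3090
φ3=240.0° → target in arm frame (-0.0010, 0.1071)
  e−x'=0.1010;  (l²−L²−(e−x')²−y'²−z²)/2L = -0.2367
  γ=atan2(-0.3595,0.1010)=-1.2970;  ψ=arccos(-0.6338)=2.2572;  θ3=γ+ψ≈0.9602

θ₁ = 0.5237, θ₂ = 1.3090, θ₃ = 0.9602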